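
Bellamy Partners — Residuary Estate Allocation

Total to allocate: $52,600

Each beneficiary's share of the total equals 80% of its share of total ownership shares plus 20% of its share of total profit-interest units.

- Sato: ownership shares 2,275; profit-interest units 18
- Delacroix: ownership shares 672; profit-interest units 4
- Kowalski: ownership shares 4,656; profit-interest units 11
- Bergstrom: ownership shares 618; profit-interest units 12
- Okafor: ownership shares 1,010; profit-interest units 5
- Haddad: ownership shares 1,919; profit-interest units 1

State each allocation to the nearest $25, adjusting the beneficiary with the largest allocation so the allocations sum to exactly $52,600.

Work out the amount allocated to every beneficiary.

Ownership shares total 11,150; profit-interest units total 51.
Blended shares (80% ownership shares + 20% profit-interest units): Sato 0.2338; Delacroix 0.0639; Kowalski 0.3772; Bergstrom 0.0914; Okafor 0.0921; Haddad 0.1416.
Proportional shares: Sato 12,298.77; Delacroix 3,361.22; Kowalski 19,840.72; Bergstrom 4,807.62; Okafor 4,843.10; Haddad 7,448.56.
Rounded to nearest $25: Sato $12,300; Delacroix $3,350; Kowalski $19,850; Bergstrom $4,800; Okafor $4,850; Haddad $7,450. Sum = $52,600.
Sum already equals the total — no adjustment.

Sato: $12,300; Delacroix: $3,350; Kowalski: $19,850; Bergstrom: $4,800; Okafor: $4,850; Haddad: $7,450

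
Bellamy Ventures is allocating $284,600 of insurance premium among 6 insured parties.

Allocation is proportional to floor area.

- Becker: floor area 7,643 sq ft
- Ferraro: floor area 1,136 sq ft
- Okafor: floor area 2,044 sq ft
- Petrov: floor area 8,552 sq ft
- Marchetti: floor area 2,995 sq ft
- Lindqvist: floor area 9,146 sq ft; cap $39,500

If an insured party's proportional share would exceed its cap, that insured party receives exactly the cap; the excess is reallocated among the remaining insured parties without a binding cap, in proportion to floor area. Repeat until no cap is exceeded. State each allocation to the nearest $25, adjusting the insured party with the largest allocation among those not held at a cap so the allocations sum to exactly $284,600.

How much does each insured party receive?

Becker: $83,750 · Ferraro: $12,450 · Okafor: $22,400 · Petrov: $93,675 · Marchetti: $32,825 · Lindqvist: $39,500

Floor area total: 31,516.
Proportional shares (ignoring caps): Becker 69,018.84; Ferraro 10,258.46; Okafor 18,458.00; Petrov 77,227.41; Marchetti 27,045.85; Lindqvist 82,591.43.
Capped: Lindqvist ($39,500); residual $245,100 reallocated over remaining floor area 22,370.
Redistributed shares: Becker 83,741.59 → $83,750; Ferraro 12,446.74 → $12,450; Okafor 22,395.37 → $22,400; Petrov 93,701.17 → $93,700; Marchetti 32,815.13 → $32,825.
Rounding difference −$25 applied to Petrov → $93,675.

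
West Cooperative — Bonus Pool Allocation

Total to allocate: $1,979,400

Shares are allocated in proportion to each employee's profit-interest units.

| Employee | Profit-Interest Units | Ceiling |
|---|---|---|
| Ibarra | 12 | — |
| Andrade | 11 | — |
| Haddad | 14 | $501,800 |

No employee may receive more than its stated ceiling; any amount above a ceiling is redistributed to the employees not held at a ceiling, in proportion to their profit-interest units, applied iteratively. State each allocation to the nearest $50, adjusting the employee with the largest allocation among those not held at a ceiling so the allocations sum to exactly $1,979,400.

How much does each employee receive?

Total profit-interest units = 37.
Pro-rata shares before constraints: Ibarra 641,967.57; Andrade 588,470.27; Haddad 748,962.16.
Cap binds for Haddad ($501,800); balance $1,477,600 reallocated over remaining profit-interest units 23.
Shares after redistribution: Ibarra 770,921.74 → $770,900; Andrade 706,678.26 → $706,700.

Ibarra: $770,900; Andrade: $706,700; Haddad: $501,800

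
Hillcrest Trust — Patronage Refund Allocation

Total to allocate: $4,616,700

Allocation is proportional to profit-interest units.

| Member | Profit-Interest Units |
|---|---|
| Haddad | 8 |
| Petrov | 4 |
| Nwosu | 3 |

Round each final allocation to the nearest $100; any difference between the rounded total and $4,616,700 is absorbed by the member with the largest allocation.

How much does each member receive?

Haddad: $2,462,300; Petrov: $1,231,100; Nwosu: $923,300

Combined profit-interest units = 15.
Proportional shares: Haddad 8/15 × $4,616,700 = 2,462,240.00; Petrov 4/15 × $4,616,700 = 1,231,120.00; Nwosu 3/15 × $4,616,700 = 923,340.00.
At nearest $100: Haddad $2,462,200; Petrov $1,231,100; Nwosu $923,300. Sum = $4,616,600.
Difference $4,616,700 − $4,616,600 = +$100 applied to largest allocation (Haddad): Haddad becomes $2,462,300.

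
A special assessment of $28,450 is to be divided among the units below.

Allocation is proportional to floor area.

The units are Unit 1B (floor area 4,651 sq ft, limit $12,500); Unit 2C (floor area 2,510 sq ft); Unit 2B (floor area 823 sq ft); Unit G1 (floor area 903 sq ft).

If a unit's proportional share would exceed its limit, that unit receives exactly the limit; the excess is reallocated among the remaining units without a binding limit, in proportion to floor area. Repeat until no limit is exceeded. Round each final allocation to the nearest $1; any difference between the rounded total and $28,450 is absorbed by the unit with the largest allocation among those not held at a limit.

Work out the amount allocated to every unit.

Unit 1B: $12,500; Unit 2C: $9,451; Unit 2B: $3,099; Unit G1: $3,400

Total floor area = 8,887.
Pro-rata shares before constraints: Unit 1B 14,889.27; Unit 2C 8,035.28; Unit 2B 2,634.67; Unit G1 2,890.78.
Capped: Unit 1B ($12,500); balance $15,950 reallocated over remaining floor area 4,236.
Shares after redistribution: Unit 2C 9,451.02 → $9,451; Unit 2B 3,098.88 → $3,099; Unit G1 3,400.11 → $3,400.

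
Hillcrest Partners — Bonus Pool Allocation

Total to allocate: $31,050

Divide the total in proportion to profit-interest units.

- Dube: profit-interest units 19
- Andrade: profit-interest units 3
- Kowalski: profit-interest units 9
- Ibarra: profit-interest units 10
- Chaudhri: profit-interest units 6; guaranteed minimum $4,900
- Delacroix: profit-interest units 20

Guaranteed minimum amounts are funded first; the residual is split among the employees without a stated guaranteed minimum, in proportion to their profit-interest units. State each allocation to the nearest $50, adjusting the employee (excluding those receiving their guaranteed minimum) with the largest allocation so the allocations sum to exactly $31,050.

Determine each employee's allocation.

Dube: $8,150 | Andrade: $1,300 | Kowalski: $3,850 | Ibarra: $4,300 | Chaudhri: $4,900 | Delacroix: $8,550

Minimums first: Chaudhri $4,900. Remaining pool $26,150.
Remaining pool split over remaining profit-interest units 61: Dube 8,145.08 → $8,150; Andrade 1,286.07 → $1,300; Kowalski 3,858.20 → $3,850; Ibarra 4,286.89 → $4,300; Delacroix 8,573.77 → $8,550.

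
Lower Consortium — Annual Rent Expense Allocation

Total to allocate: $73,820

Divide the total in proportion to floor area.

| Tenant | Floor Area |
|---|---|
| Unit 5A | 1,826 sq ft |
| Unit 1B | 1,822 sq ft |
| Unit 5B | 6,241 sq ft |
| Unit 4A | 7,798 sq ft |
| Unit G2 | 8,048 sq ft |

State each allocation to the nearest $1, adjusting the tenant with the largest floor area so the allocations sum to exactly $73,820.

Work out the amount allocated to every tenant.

Unit 5A: $5,238; Unit 1B: $5,226; Unit 5B: $17,902; Unit 4A: $22,368; Unit G2: $23,086

Sum of floor area: 25,735.
Raw shares: Unit 5A 1,826/25,735 × $73,820 = 5,237.82; Unit 1B 1,822/25,735 × $73,820 = 5,226.35; Unit 5B 6,241/25,735 × $73,820 = 17,902.10; Unit 4A 7,798/25,735 × $73,820 = 22,368.31; Unit G2 8,048/25,735 × $73,820 = 23,085.42.
At nearest $1: Unit 5A $5,238; Unit 1B $5,226; Unit 5B $17,902; Unit 4A $22,368; Unit G2 $23,085. Sum = $73,819.
Difference $73,820 − $73,819 = +$1 applied to largest floor area (Unit G2): Unit G2 becomes $23,086.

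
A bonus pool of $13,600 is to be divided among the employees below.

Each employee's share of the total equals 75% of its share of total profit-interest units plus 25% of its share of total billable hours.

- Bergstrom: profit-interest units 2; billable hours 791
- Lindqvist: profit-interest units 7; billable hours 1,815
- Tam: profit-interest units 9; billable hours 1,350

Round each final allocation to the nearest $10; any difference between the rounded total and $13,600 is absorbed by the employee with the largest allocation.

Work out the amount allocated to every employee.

Totals — profit-interest units 18, billable hours 3,956.
Combined weights (75% profit-interest units + 25% billable hours): Bergstrom 0.1333; Lindqvist 0.4064; Tam 0.4603.
Proportional shares: Bergstrom 1,813.16; Lindqvist 5,526.58; Tam 6,260.26.
Rounded to nearest $10: Bergstrom $1,810; Lindqvist $5,530; Tam $6,260. Sum = $13,600.
No rounding difference to absorb.

Bergstrom: $1,810 · Lindqvist: $5,530 · Tam: $6,260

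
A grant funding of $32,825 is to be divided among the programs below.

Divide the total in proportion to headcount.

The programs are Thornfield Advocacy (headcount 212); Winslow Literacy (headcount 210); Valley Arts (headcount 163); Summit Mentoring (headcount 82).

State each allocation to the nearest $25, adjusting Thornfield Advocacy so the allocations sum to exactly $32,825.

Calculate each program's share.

Thornfield Advocacy: $10,450 · Winslow Literacy: $10,325 · Valley Arts: $8,025 · Summit Mentoring: $4,025

Headcount total: 667.
Raw shares: Thornfield Advocacy 212/667 × $32,825 = 10,433.13; Winslow Literacy 210/667 × $32,825 = 10,334.71; Valley Arts 163/667 × $32,825 = 8,021.70; Summit Mentoring 82/667 × $32,825 = 4,035.46.
After rounding ($25): Thornfield Advocacy $10,425; Winslow Literacy $10,325; Valley Arts $8,025; Summit Mentoring $4,025. Sum = $32,800.
Difference $32,825 − $32,800 = +$25 applied to Thornfield Advocacy: Thornfield Advocacy becomes $10,450.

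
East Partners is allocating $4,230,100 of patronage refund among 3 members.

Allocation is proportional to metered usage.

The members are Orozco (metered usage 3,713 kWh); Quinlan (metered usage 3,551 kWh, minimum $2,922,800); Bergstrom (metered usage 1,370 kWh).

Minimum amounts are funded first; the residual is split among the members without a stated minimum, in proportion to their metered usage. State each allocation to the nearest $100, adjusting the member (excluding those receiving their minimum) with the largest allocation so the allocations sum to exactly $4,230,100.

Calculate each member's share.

Orozco: $954,900 · Quinlan: $2,922,800 · Bergstrom: $352,400

Fund the minimums — Quinlan $2,922,800. Remaining pool $1,307,300.
Remaining pool split over remaining metered usage 5,083: Orozco 954,948.83 → $954,900; Bergstrom 352,351.17 → $352,400.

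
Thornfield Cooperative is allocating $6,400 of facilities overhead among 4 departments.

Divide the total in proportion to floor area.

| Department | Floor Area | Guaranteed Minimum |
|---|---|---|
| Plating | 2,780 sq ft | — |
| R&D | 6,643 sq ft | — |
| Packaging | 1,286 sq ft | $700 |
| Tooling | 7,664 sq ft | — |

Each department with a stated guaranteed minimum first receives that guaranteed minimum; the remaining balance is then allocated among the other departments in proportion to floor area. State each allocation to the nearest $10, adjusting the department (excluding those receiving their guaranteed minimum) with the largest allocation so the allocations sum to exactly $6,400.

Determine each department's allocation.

Plating: $930 · R&D: $2,220 · Packaging: $700 · Tooling: $2,550

Fund the minimums — Packaging $700. Balance $5,700.
Balance split over remaining floor area 17,087: Plating 927.37 → $930; R&D 2,216.02 → $2,220; Tooling 2,556.61 → $2,560.
Rounding difference −$10 applied to Tooling → $2,550.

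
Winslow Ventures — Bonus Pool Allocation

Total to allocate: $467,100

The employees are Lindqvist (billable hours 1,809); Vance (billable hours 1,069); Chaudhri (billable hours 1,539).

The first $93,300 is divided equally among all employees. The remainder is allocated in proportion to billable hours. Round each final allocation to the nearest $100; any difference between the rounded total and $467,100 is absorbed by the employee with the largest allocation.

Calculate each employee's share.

Lindqvist: $184,200 · Vance: $121,600 · Chaudhri: $161,300

First tranche $93,300 split equally: $31,100 each.
Remainder $373,800 by billable hours (total 4,417): Lindqvist 153,091.28 → $153,100; Vance 90,466.88 → $90,500; Chaudhri 130,241.84 → $130,200.
Totals: Lindqvist $31,100 + $153,100 = $184,200; Vance $31,100 + $90,500 = $121,600; Chaudhri $31,100 + $130,200 = $161,300.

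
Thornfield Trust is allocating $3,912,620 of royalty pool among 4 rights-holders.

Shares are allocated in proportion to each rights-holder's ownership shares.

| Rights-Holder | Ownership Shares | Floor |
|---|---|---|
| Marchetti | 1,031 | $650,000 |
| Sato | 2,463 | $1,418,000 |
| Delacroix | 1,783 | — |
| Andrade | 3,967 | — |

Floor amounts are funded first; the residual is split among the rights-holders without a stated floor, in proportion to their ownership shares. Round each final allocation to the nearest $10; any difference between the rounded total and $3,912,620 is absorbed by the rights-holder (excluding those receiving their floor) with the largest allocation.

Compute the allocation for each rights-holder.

Marchetti: $650,000; Sato: $1,418,000; Delacroix: $571,990; Andrade: $1,272,630

Guaranteed amounts: Marchetti $650,000; Sato $1,418,000. Remaining pool $1,844,620.
Remaining pool split over remaining ownership shares 5,750: Delacroix 571,992.60 → $571,990; Andrade 1,272,627.40 → $1,272,630.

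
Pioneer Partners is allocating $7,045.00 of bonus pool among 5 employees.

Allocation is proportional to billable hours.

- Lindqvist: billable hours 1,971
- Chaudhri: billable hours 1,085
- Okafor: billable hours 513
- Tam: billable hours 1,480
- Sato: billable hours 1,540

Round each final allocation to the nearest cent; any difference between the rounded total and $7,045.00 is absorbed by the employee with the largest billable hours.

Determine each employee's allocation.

Lindqvist: $2,107.40; Chaudhri: $1,160.09; Okafor: $548.50; Tam: $1,582.43; Sato: $1,646.58

Sum of billable hours: 1,971 + 1,085 + 513 + 1,480 + 1,540 = 6,589.
Proportional shares: Lindqvist 2,107.4055; Chaudhri 1,160.0888; Okafor 548.5028; Tam 1,582.4253; Sato 1,646.5776.
At nearest cent: Lindqvist $2,107.41; Chaudhri $1,160.09; Okafor $548.50; Tam $1,582.43; Sato $1,646.58. Sum = $7,045.01.
Difference $7,045.00 − $7,045.01 = −$0.01 applied to largest billable hours (Lindqvist): Lindqvist becomes $2,107.40.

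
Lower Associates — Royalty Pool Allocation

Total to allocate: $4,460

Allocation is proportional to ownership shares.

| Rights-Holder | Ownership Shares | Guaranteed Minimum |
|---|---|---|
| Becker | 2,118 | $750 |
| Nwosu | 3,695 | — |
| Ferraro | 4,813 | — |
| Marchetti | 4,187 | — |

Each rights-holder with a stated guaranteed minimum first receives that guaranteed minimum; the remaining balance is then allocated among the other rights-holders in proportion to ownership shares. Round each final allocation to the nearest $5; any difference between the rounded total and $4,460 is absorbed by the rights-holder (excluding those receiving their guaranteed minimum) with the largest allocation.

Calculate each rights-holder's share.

Minimums first: Becker $750. Residual $3,710.
Residual split over remaining ownership shares 12,695: Nwosu 1,079.83 → $1,080; Ferraro 1,406.56 → $1,405; Marchetti 1,223.61 → $1,225.

Becker: $750 · Nwosu: $1,080 · Ferraro: $1,405 · Marchetti: $1,225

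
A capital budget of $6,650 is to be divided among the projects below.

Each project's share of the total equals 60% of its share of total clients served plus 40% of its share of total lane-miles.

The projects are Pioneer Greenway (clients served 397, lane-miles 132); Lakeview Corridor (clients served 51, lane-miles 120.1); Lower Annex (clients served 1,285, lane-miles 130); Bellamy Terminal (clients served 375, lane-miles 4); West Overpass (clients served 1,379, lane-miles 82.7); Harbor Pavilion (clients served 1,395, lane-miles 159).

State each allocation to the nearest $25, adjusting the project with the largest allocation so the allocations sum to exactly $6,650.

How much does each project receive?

Pioneer Greenway: $875; Lakeview Corridor: $550; Lower Annex: $1,600; Bellamy Terminal: $325; West Overpass: $1,475; Harbor Pavilion: $1,825

Clients served total 4,882; lane-miles total 627.8.
Combined weights (60% clients served + 40% lane-miles): Pioneer Greenway 0.1329; Lakeview Corridor 0.0828; Lower Annex 0.2408; Bellamy Terminal 0.0486; West Overpass 0.2222; Harbor Pavilion 0.2728.
Pro-rata amounts: Pioneer Greenway 883.75; Lakeview Corridor 550.55; Lower Annex 1,601.03; Bellamy Terminal 323.43; West Overpass 1,477.44; Harbor Pavilion 1,813.80.
At nearest $25: Pioneer Greenway $875; Lakeview Corridor $550; Lower Annex $1,600; Bellamy Terminal $325; West Overpass $1,475; Harbor Pavilion $1,825. Sum = $6,650.
No rounding difference to absorb.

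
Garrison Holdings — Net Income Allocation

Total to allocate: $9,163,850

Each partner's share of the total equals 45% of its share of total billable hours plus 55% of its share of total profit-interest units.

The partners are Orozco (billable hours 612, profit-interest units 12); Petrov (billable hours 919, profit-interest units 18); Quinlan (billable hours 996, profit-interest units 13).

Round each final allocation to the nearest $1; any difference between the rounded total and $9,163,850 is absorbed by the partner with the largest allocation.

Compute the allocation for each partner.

Totals — billable hours 2,527, profit-interest units 43.
Combined weights (45% billable hours + 55% profit-interest units): Orozco 0.2625; Petrov 0.3939; Quinlan 0.3436.
Pro-rata amounts: Orozco 2,405,248.13; Petrov 3,609,504.07; Quinlan 3,149,097.80.
At nearest $1: Orozco $2,405,248; Petrov $3,609,504; Quinlan $3,149,098. Sum = $9,163,850.
Sum already equals the total — no adjustment.

Orozco: $2,405,248 | Petrov: $3,609,504 | Quinlan: $3,149,098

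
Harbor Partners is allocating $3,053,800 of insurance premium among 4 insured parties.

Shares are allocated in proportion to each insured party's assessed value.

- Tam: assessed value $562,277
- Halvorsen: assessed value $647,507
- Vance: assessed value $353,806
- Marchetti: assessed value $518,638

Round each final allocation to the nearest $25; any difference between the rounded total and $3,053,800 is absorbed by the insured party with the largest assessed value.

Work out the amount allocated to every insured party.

Tam: $824,625 · Halvorsen: $949,650 · Vance: $518,900 · Marchetti: $760,625

Assessed value total: 2,082,228.
Proportional shares: Tam 562,277/2,082,228 × $3,053,800 = 824,636.64; Halvorsen 647,507/2,082,228 × $3,053,800 = 949,635.14; Vance 353,806/2,082,228 × $3,053,800 = 518,892.63; Marchetti 518,638/2,082,228 × $3,053,800 = 760,635.59.
At nearest $25: Tam $824,625; Halvorsen $949,625; Vance $518,900; Marchetti $760,625. Sum = $3,053,775.
Difference $3,053,800 − $3,053,775 = +$25 applied to largest assessed value (Halvorsen): Halvorsen becomes $949,650.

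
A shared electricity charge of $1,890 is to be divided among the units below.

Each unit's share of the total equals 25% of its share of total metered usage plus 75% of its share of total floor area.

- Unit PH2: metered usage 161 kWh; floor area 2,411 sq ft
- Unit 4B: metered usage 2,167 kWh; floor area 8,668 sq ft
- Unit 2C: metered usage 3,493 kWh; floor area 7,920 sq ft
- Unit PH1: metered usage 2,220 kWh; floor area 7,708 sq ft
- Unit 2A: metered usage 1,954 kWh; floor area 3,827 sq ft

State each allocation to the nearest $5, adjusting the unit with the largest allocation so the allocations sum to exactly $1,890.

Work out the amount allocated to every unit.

Unit PH2: $120 | Unit 4B: $505 | Unit 2C: $530 | Unit PH1: $465 | Unit 2A: $270

Totals — metered usage 9,995, floor area 30,534.
Blended shares (25% metered usage + 75% floor area): Unit PH2 0.0632; Unit 4B 0.2671; Unit 2C 0.2819; Unit PH1 0.2449; Unit 2A 0.1429.
Proportional shares: Unit PH2 119.54; Unit 4B 504.84; Unit 2C 532.80; Unit PH1 462.78; Unit 2A 270.04.
Rounded to nearest $5: Unit PH2 $120; Unit 4B $505; Unit 2C $535; Unit PH1 $465; Unit 2A $270. Sum = $1,895.
Difference $1,890 − $1,895 = −$5 applied to largest allocation (Unit 2C): Unit 2C becomes $530.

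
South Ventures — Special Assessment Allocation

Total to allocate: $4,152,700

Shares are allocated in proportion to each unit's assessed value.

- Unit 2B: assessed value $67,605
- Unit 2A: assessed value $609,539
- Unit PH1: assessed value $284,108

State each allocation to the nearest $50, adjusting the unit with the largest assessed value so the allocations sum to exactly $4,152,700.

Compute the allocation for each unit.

Unit 2B: $292,050; Unit 2A: $2,633,300; Unit PH1: $1,227,350

Total assessed value = 961,252.
Pro-rata amounts: Unit 2B 67,605/961,252 × $4,152,700 = 292,060.03; Unit 2A 609,539/961,252 × $4,152,700 = 2,633,266.41; Unit PH1 284,108/961,252 × $4,152,700 = 1,227,373.56.
Rounded to nearest $50: Unit 2B $292,050; Unit 2A $2,633,250; Unit PH1 $1,227,350. Sum = $4,152,650.
Difference $4,152,700 − $4,152,650 = +$50 applied to largest assessed value (Unit 2A): Unit 2A becomes $2,633,300.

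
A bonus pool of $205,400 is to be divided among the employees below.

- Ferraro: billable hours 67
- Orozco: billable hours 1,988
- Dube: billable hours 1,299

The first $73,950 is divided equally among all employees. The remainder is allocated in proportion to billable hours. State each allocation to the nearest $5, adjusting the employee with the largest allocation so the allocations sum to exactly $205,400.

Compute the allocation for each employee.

Ferraro: $27,275 | Orozco: $102,565 | Dube: $75,560

Equal tier: $73,950 ÷ 3 = $24,650 apiece.
Remainder $131,450 by billable hours (total 3,354): Ferraro 2,625.86 → $2,625; Orozco 77,913.71 → $77,915; Dube 50,910.42 → $50,910.
Totals: Ferraro $24,650 + $2,625 = $27,275; Orozco $24,650 + $77,915 = $102,565; Dube $24,650 + $50,910 = $75,560.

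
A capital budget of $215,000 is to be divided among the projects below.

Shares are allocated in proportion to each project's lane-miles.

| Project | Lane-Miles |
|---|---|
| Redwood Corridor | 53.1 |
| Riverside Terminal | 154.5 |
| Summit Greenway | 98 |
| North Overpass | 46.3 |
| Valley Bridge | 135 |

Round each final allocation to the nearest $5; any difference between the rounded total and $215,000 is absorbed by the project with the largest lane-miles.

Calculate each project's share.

Redwood Corridor: $23,445 · Riverside Terminal: $68,225 · Summit Greenway: $43,275 · North Overpass: $20,445 · Valley Bridge: $59,610

Total lane-miles = 486.9.
Proportional shares: Redwood Corridor 53.1/486.9 × $215,000 = 23,447.32; Riverside Terminal 154.5/486.9 × $215,000 = 68,222.43; Summit Greenway 98/486.9 × $215,000 = 43,273.77; North Overpass 46.3/486.9 × $215,000 = 20,444.65; Valley Bridge 135/486.9 × $215,000 = 59,611.83.
At nearest $5: Redwood Corridor $23,445; Riverside Terminal $68,220; Summit Greenway $43,275; North Overpass $20,445; Valley Bridge $59,610. Sum = $214,995.
Difference $215,000 − $214,995 = +$5 applied to largest lane-miles (Riverside Terminal): Riverside Terminal becomes $68,225.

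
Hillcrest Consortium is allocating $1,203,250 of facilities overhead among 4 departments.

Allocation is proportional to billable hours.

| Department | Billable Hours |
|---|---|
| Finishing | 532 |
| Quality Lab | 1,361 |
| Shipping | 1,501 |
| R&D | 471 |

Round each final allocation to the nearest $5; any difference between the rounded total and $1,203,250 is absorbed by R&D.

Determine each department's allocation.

Finishing: $165,620; Quality Lab: $423,705; Shipping: $467,290; R&D: $146,635

Combined billable hours = 3,865.
Raw shares: Finishing 532/3,865 × $1,203,250 = 165,621.99; Quality Lab 1,361/3,865 × $1,203,250 = 423,705.89; Shipping 1,501/3,865 × $1,203,250 = 467,290.62; R&D 471/3,865 × $1,203,250 = 146,631.50.
At nearest $5: Finishing $165,620; Quality Lab $423,705; Shipping $467,290; R&D $146,630. Sum = $1,203,245.
Difference $1,203,250 − $1,203,245 = +$5 applied to R&D: R&D becomes $146,635.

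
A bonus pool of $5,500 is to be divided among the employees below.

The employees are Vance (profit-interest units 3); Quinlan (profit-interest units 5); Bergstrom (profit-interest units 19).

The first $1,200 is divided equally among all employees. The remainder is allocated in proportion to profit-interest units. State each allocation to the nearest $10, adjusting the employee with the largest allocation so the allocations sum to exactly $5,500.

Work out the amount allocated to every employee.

Vance: $880 · Quinlan: $1,200 · Bergstrom: $3,420

$1,200 shared equally gives $400 per employee.
Remainder $4,300 by profit-interest units (total 27): Vance 477.78 → $480; Quinlan 796.30 → $800; Bergstrom 3,025.93 → $3,030.
Rounding difference −$10 on remainder applied to Bergstrom.
Totals: Vance $400 + $480 = $880; Quinlan $400 + $800 = $1,200; Bergstrom $400 + $3,020 = $3,420.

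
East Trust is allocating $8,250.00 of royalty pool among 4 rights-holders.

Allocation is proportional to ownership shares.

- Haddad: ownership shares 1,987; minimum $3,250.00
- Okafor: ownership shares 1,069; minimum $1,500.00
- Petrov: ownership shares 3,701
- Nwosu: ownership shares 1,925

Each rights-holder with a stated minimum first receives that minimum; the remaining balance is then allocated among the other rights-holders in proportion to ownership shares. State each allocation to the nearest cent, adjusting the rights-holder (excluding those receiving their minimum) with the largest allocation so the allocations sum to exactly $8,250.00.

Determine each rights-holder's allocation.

Haddad: $3,250.00 · Okafor: $1,500.00 · Petrov: $2,302.44 · Nwosu: $1,197.56

Minimums first: Haddad $3,250.00; Okafor $1,500.00. Residual $3,500.00.
Residual split over remaining ownership shares 5,626: Petrov 2,302.4351 → $2,302.44; Nwosu 1,197.5649 → $1,197.56.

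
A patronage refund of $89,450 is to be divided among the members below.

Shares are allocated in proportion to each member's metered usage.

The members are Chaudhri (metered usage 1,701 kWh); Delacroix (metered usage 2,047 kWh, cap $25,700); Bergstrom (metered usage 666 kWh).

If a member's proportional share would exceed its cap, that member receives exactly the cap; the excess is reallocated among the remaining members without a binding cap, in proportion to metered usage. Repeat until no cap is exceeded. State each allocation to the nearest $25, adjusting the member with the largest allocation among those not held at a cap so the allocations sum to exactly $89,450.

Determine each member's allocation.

Sum of metered usage: 4,414.
Proportional shares (ignoring caps): Chaudhri 34,470.88; Delacroix 41,482.59; Bergstrom 13,496.53.
Cap binds for Delacroix ($25,700); balance $63,750 reallocated over remaining metered usage 2,367.
Redistributed shares: Chaudhri 45,812.74 → $45,825; Bergstrom 17,937.26 → $17,925.

Chaudhri: $45,825 · Delacroix: $25,700 · Bergstrom: $17,925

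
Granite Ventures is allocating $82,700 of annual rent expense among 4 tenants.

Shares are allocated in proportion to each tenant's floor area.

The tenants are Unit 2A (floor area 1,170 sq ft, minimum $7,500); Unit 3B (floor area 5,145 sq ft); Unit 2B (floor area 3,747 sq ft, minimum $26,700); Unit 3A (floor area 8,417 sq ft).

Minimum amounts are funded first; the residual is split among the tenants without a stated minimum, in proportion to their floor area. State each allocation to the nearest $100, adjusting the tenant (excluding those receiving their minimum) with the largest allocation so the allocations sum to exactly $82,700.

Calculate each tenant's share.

Unit 2A: $7,500; Unit 3B: $18,400; Unit 2B: $26,700; Unit 3A: $30,100

Guaranteed amounts: Unit 2A $7,500; Unit 2B $26,700. Residual $48,500.
Residual split over remaining floor area 13,562: Unit 3B 18,399.39 → $18,400; Unit 3A 30,100.61 → $30,100.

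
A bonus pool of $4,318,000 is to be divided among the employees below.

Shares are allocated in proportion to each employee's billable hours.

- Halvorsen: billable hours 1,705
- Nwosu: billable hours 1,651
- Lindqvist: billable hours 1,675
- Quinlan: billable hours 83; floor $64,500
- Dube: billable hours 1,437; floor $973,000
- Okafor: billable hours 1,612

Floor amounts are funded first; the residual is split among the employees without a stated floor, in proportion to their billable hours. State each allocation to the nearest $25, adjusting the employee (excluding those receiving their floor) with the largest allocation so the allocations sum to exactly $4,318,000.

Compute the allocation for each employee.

Guaranteed amounts: Quinlan $64,500; Dube $973,000. Residual $3,280,500.
Residual split over remaining billable hours 6,643: Halvorsen 841,976.89 → $841,975; Nwosu 815,310.18 → $815,300; Lindqvist 827,162.05 → $827,150; Okafor 796,050.88 → $796,050.
Rounding difference +$25 applied to Halvorsen → $842,000.

Halvorsen: $842,000 · Nwosu: $815,300 · Lindqvist: $827,150 · Quinlan: $64,500 · Dube: $973,000 · Okafor: $796,050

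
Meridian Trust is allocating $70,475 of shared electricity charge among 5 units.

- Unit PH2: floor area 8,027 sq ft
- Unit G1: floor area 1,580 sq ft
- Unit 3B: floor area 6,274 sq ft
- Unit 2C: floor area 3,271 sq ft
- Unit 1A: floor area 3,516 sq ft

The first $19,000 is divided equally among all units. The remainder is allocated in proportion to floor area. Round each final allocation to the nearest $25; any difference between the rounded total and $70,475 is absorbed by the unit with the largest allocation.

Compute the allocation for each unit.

First tranche $19,000 split equally: $3,800 each.
Remainder $51,475 by floor area (total 22,668): Unit PH2 18,227.89 → $18,225; Unit G1 3,587.90 → $3,600; Unit 3B 14,247.14 → $14,250; Unit 2C 7,427.86 → $7,425; Unit 1A 7,984.21 → $7,975.
Totals: Unit PH2 $3,800 + $18,225 = $22,025; Unit G1 $3,800 + $3,600 = $7,400; Unit 3B $3,800 + $14,250 = $18,050; Unit 2C $3,800 + $7,425 = $11,225; Unit 1A $3,800 + $7,975 = $11,775.

Unit PH2: $22,025 · Unit G1: $7,400 · Unit 3B: $18,050 · Unit 2C: $11,225 · Unit 1A: $11,775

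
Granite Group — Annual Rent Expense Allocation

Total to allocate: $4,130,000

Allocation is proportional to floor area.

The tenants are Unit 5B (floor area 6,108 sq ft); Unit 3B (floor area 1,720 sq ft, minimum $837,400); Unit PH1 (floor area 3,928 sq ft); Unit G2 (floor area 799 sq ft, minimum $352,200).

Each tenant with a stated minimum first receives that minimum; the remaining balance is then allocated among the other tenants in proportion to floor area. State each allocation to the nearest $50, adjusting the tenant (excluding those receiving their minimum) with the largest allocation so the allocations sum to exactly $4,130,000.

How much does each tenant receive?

Minimums first: Unit 3B $837,400; Unit G2 $352,200. Residual $2,940,400.
Residual split over remaining floor area 10,036: Unit 5B 1,789,553.93 → $1,789,550; Unit PH1 1,150,846.07 → $1,150,850.

Unit 5B: $1,789,550 · Unit 3B: $837,400 · Unit PH1: $1,150,850 · Unit G2: $352,200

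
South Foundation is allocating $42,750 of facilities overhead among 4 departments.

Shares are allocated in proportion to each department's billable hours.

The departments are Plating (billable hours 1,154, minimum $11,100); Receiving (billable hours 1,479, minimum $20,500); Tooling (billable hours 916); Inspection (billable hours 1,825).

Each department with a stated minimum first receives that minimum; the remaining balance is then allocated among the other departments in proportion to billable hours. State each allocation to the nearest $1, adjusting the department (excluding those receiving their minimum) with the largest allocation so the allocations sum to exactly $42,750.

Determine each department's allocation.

Plating: $11,100 | Receiving: $20,500 | Tooling: $3,726 | Inspection: $7,424

Guaranteed amounts: Plating $11,100; Receiving $20,500. Residual $11,150.
Residual split over remaining billable hours 2,741: Tooling 3,726.16 → $3,726; Inspection 7,423.84 → $7,424.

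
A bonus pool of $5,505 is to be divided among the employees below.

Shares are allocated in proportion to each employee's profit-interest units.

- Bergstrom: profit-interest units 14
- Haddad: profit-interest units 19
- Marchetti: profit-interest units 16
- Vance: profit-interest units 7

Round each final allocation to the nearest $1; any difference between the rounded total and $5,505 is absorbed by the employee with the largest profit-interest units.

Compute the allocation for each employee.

Total profit-interest units = 14 + 19 + 16 + 7 = 56.
Raw shares: Bergstrom 1,376.25; Haddad 1,867.77; Marchetti 1,572.86; Vance 688.12.
At nearest $1: Bergstrom $1,376; Haddad $1,868; Marchetti $1,573; Vance $688. Sum = $5,505.
Sum already equals the total — no adjustment.

Bergstrom: $1,376; Haddad: $1,868; Marchetti: $1,573; Vance: $688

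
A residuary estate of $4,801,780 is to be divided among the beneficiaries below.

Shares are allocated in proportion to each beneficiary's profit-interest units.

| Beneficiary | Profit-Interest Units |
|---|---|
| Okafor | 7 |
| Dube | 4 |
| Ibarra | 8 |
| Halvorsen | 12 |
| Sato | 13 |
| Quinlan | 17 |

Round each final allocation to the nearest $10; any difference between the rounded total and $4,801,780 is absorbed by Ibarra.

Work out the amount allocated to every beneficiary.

Okafor: $551,020 · Dube: $314,870 · Ibarra: $629,750 · Halvorsen: $944,610 · Sato: $1,023,330 · Quinlan: $1,338,200

Sum of profit-interest units: 61.
Pro-rata amounts: Okafor 7/61 × $4,801,780 = 551,023.93; Dube 4/61 × $4,801,780 = 314,870.82; Ibarra 8/61 × $4,801,780 = 629,741.64; Halvorsen 12/61 × $4,801,780 = 944,612.46; Sato 13/61 × $4,801,780 = 1,023,330.16; Quinlan 17/61 × $4,801,780 = 1,338,200.98.
Rounded to nearest $10: Okafor $551,020; Dube $314,870; Ibarra $629,740; Halvorsen $944,610; Sato $1,023,330; Quinlan $1,338,200. Sum = $4,801,770.
Difference $4,801,780 − $4,801,770 = +$10 applied to Ibarra: Ibarra becomes $629,750.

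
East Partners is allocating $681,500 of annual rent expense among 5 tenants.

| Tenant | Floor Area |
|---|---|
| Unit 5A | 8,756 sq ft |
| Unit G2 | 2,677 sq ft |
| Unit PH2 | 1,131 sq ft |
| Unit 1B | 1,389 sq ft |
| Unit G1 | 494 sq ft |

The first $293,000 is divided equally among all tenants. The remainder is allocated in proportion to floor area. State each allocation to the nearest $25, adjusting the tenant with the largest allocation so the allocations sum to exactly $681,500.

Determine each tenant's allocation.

First tranche $293,000 split equally: $58,600 each.
Remainder $388,500 by floor area (total 14,447): Unit 5A 235,461.06 → $235,450; Unit G2 71,988.27 → $72,000; Unit PH2 30,414.17 → $30,425; Unit 1B 37,352.15 → $37,350; Unit G1 13,284.35 → $13,275.
Totals: Unit 5A $58,600 + $235,450 = $294,050; Unit G2 $58,600 + $72,000 = $130,600; Unit PH2 $58,600 + $30,425 = $89,025; Unit 1B $58,600 + $37,350 = $95,950; Unit G1 $58,600 + $13,275 = $71,875.

Unit 5A: $294,050; Unit G2: $130,600; Unit PH2: $89,025; Unit 1B: $95,950; Unit G1: $71,875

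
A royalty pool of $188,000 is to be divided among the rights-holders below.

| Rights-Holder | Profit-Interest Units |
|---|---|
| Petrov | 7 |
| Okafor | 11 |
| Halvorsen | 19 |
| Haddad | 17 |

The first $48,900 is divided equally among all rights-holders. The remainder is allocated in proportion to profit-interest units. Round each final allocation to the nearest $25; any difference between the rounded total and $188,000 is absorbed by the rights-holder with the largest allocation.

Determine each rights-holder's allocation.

$48,900 shared equally gives $12,225 per rights-holder.
Remainder $139,100 by profit-interest units (total 54): Petrov 18,031.48 → $18,025; Okafor 28,335.19 → $28,325; Halvorsen 48,942.59 → $48,950; Haddad 43,790.74 → $43,800.
Totals: Petrov $12,225 + $18,025 = $30,250; Okafor $12,225 + $28,325 = $40,550; Halvorsen $12,225 + $48,950 = $61,175; Haddad $12,225 + $43,800 = $56,025.

Petrov: $30,250; Okafor: $40,550; Halvorsen: $61,175; Haddad: $56,025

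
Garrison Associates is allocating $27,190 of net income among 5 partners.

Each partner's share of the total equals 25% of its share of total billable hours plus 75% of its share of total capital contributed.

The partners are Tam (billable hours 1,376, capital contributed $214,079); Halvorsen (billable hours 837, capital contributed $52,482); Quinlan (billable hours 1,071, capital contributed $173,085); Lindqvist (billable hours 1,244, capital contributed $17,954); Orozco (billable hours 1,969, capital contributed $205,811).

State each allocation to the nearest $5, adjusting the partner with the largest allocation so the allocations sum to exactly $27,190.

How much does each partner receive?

Tam: $8,020; Halvorsen: $2,490; Quinlan: $6,440; Lindqvist: $1,855; Orozco: $8,385

Totals — billable hours 6,497, capital contributed 663,411.
Composite weights (25% billable hours + 75% capital contributed): Tam 0.2950; Halvorsen 0.0915; Quinlan 0.2369; Lindqvist 0.0682; Orozco 0.3084.
Proportional shares: Tam 8,020.19; Halvorsen 2,488.95; Quinlan 6,440.97; Lindqvist 1,853.42; Orozco 8,386.47.
At nearest $5: Tam $8,020; Halvorsen $2,490; Quinlan $6,440; Lindqvist $1,855; Orozco $8,385. Sum = $27,190.
Sum already equals the total — no adjustment.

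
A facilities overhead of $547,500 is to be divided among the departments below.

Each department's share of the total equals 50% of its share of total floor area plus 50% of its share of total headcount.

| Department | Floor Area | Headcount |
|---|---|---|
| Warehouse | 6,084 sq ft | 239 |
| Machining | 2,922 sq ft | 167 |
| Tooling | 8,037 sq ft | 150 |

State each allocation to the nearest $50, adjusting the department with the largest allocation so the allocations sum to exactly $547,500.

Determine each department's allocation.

Floor area total 17,043; headcount total 556.
Combined weights (50% floor area + 50% headcount): Warehouse 0.3934; Machining 0.2359; Tooling 0.3707.
Unrounded shares: Warehouse 215,396.22; Machining 129,157.55; Tooling 202,946.23.
Rounded to nearest $50: Warehouse $215,400; Machining $129,150; Tooling $202,950. Sum = $547,500.
Sum already equals the total — no adjustment.

Warehouse: $215,400 | Machining: $129,150 | Tooling: $202,950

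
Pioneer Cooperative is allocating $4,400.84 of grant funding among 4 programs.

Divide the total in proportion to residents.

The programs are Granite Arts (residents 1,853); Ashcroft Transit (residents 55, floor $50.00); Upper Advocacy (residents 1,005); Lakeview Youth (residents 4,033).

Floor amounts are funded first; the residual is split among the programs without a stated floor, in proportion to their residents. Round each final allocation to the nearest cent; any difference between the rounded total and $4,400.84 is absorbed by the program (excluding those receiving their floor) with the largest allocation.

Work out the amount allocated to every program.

Fund the minimums — Ashcroft Transit $50.00. Residual $4,350.84.
Residual split over remaining residents 6,891: Granite Arts 1,169.9473 → $1,169.95; Upper Advocacy 634.5370 → $634.54; Lakeview Youth 2,546.3558 → $2,546.36.
Rounding difference −$0.01 applied to Lakeview Youth → $2,546.35.

Granite Arts: $1,169.95 · Ashcroft Transit: $50.00 · Upper Advocacy: $634.54 · Lakeview Youth: $2,546.35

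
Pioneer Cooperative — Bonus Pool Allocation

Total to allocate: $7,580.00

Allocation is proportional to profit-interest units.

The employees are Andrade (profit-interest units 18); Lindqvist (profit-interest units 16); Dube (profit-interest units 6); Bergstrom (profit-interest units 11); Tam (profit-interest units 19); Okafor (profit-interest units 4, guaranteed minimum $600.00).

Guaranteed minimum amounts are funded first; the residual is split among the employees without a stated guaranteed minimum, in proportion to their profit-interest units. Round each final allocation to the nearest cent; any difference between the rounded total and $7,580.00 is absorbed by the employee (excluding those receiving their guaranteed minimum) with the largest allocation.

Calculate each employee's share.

Andrade: $1,794.86 · Lindqvist: $1,595.43 · Dube: $598.29 · Bergstrom: $1,096.86 · Tam: $1,894.56 · Okafor: $600.00

Minimums first: Okafor $600.00. Balance $6,980.00.
Balance split over remaining profit-interest units 70: Andrade 1,794.8571 → $1,794.86; Lindqvist 1,595.4286 → $1,595.43; Dube 598.2857 → $598.29; Bergstrom 1,096.8571 → $1,096.86; Tam 1,894.5714 → $1,894.57.
Rounding difference −$0.01 applied to Tam → $1,894.56.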